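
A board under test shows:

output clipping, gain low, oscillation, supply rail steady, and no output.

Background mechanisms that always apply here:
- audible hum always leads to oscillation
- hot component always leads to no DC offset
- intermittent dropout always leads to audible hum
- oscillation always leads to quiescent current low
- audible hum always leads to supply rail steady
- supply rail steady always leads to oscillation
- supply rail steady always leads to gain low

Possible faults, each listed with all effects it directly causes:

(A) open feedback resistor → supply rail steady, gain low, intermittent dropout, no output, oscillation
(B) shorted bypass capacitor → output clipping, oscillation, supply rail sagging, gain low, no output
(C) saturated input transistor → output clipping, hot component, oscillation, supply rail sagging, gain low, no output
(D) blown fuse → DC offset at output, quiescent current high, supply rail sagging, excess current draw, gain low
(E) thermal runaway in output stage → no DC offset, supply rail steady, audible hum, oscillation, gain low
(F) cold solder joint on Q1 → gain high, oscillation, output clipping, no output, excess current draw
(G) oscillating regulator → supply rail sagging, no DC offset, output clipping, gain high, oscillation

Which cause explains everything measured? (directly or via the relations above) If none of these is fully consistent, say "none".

none

For each candidate, compare predicted effects to what was observed:
(A) open feedback resistor — output clipping ✗; gain low ✓; oscillation ✓; supply rail steady ✓; no output ✓
(B) shorted bypass capacitor — output clipping ✓; gain low ✓; oscillation ✓; supply rail steady ✗; no output ✓
(C) saturated input transistor — output clipping ✓; gain low ✓; oscillation ✓; supply rail steady ✗; no output ✓
(D) blown fuse — output clipping ✗; gain low ✓; oscillation ✗; supply rail steady ✗; no output ✗
(E) thermal runaway in output stage — output clipping ✗; gain low ✓; oscillation ✓; supply rail steady ✓; no output ✗
(F) cold solder joint on Q1 — output clipping ✓; gain low ✗; oscillation ✓; supply rail steady ✗; no output ✓
(G) oscillating regulator — fails on gain low, supply rail steady, no output (predicts gain high, not gain low; predicts supply rail sagging, not supply rail steady)
No candidate is consistent with all observations.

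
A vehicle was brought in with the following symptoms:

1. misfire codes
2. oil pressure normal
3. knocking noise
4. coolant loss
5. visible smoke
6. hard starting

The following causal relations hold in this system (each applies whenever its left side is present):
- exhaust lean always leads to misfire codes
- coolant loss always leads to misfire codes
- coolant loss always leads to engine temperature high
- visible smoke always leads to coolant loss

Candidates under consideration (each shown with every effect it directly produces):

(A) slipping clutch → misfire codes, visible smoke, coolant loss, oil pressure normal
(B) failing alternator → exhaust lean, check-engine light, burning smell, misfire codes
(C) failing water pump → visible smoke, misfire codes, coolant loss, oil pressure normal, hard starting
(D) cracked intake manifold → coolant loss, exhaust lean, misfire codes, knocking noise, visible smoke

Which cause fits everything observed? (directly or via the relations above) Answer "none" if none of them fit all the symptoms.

Checking each candidate against the observations:
(A) slipping clutch — misfire codes ✓; oil pressure normal ✓; knocking noise ✗; coolant loss ✓; visible smoke ✓; hard starting ✗
(B) failing alternator — misfire codes ✓; oil pressure normal ✗; knocking noise ✗; coolant loss ✗; visible smoke ✗; hard starting ✗
(C) failing water pump — misfire codes ✓; oil pressure normal ✓; knocking noise ✗; coolant loss ✓; visible smoke ✓; hard starting ✓
(D) cracked intake manifold — does not account for oil pressure normal, hard starting
Every candidate fails on at least one observation.

none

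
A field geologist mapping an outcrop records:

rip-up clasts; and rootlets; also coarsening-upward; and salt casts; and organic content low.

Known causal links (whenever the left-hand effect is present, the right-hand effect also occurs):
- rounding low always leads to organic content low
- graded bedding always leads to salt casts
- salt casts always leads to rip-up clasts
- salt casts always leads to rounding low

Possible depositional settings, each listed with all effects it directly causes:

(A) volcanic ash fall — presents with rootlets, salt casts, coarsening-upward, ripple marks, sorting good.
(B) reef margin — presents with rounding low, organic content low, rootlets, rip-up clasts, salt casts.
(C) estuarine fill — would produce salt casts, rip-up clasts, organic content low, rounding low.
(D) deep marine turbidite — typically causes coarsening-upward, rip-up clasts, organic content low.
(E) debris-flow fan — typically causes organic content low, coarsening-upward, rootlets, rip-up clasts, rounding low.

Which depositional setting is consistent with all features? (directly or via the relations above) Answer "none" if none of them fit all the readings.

A

Checking each candidate against the observations:
(A) volcanic ash fall — rip-up clasts match (via salt casts → rip-up clasts); rootlets match; coarsening-upward match; salt casts match; organic content low match (via salt casts → rounding low → organic content low)
(B) reef margin — does not account for coarsening-upward
(C) estuarine fill — rip-up clasts match; rootlets miss; coarsening-upward miss; salt casts match; organic content low match
(D) deep marine turbidite — does not account for rootlets, salt casts
(E) debris-flow fan — rip-up clasts match; rootlets match; coarsening-upward match; salt casts miss; organic content low match
Only (A) is consistent with every observation.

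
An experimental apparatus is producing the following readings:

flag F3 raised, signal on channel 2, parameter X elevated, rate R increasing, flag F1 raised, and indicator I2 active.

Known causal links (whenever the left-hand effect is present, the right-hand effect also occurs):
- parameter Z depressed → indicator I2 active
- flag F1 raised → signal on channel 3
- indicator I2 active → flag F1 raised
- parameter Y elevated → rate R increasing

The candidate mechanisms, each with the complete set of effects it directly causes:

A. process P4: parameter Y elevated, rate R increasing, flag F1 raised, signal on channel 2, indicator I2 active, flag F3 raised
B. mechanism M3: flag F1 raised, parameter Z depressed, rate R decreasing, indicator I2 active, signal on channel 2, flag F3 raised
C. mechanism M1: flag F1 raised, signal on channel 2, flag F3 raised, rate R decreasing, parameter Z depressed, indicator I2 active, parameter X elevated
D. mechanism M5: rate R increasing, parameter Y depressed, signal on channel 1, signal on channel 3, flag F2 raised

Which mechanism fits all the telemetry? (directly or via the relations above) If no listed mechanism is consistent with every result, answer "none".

For each candidate, compare predicted effects to what was observed:
(A) process P4 — flag F3 raised +; signal on channel 2 +; parameter X elevated -; rate R increasing +; flag F1 raised +; indicator I2 active +
(B) mechanism M3 — fails on parameter X elevated, rate R increasing (predicts rate R decreasing, not rate R increasing)
(C) mechanism M1 — flag F3 raised +; signal on channel 2 +; parameter X elevated +; rate R increasing -; flag F1 raised +; indicator I2 active +
(D) mechanism M5 — does not account for flag F3 raised, signal on channel 2, parameter X elevated, flag F1 raised, indicator I2 active
No candidate is consistent with all observations.

none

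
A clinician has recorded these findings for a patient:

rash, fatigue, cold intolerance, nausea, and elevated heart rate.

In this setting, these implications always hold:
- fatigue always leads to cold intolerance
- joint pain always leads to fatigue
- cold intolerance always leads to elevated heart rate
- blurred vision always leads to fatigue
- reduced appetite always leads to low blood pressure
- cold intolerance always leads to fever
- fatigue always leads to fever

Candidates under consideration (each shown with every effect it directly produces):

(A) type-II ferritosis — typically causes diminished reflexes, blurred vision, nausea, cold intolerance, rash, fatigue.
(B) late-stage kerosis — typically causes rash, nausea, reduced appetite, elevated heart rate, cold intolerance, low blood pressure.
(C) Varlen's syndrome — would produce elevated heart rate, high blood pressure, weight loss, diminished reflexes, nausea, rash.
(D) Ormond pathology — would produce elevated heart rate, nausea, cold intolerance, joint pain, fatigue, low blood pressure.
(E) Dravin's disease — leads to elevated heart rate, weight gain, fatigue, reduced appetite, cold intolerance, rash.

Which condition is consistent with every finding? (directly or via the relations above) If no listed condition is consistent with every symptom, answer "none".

Testing each hypothesis:
(A) type-II ferritosis — rash yes; fatigue yes; cold intolerance yes; nausea yes; elevated heart rate yes (via cold intolerance → elevated heart rate)
(B) late-stage kerosis — rash yes; fatigue NO; cold intolerance yes; nausea yes; elevated heart rate yes
(C) Varlen's syndrome — rash yes; fatigue NO; cold intolerance NO; nausea yes; elevated heart rate yes
(D) Ormond pathology — does not account for rash
(E) Dravin's disease — rash yes; fatigue yes; cold intolerance yes; nausea NO; elevated heart rate yes
(A) alone accounts for all the evidence.

A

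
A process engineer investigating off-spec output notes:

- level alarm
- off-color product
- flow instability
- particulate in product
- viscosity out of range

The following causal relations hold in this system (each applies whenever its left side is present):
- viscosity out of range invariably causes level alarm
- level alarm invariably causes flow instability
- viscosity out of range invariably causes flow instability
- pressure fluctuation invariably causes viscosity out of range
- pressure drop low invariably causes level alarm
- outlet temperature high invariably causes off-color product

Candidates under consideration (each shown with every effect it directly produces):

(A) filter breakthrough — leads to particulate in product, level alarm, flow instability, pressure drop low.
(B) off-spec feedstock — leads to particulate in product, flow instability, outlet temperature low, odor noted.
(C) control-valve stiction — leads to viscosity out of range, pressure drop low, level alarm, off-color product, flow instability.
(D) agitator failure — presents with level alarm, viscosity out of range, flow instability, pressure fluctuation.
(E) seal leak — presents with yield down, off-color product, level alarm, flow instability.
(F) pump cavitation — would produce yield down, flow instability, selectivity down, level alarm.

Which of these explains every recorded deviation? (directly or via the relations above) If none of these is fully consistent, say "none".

Per-candidate check:
(A) filter breakthrough — level alarm match; off-color product miss; flow instability match; particulate in product match; viscosity out of range miss
(B) off-spec feedstock — level alarm miss; off-color product miss; flow instability match; particulate in product match; viscosity out of range miss
(C) control-valve stiction — does not account for particulate in product
(D) agitator failure — level alarm match; off-color product miss; flow instability match; particulate in product miss; viscosity out of range match
(E) seal leak — level alarm match; off-color product match; flow instability match; particulate in product miss; viscosity out of range miss
(F) pump cavitation — level alarm match; off-color product miss; flow instability match; particulate in product miss; viscosity out of range miss
None of the listed candidates fits everything.

none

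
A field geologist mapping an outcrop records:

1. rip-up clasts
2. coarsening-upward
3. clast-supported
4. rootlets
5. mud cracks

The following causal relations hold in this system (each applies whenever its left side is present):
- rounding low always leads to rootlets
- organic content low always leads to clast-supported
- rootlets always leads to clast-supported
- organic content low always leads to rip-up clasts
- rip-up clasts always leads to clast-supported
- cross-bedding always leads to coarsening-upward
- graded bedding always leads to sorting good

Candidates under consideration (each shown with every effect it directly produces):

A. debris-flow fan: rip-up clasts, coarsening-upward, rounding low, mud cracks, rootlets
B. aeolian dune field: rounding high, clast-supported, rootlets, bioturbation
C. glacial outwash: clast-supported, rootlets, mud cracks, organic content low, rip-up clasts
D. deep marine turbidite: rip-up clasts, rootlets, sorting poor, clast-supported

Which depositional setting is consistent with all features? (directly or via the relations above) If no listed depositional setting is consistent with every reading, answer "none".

Per-candidate check:
(A) debris-flow fan — rip-up clasts +; coarsening-upward +; clast-supported + (via rootlets → clast-supported); rootlets +; mud cracks +
(B) aeolian dune field — does not account for rip-up clasts, coarsening-upward, mud cracks
(C) glacial outwash — rip-up clasts +; coarsening-upward -; clast-supported +; rootlets +; mud cracks +
(D) deep marine turbidite — rip-up clasts +; coarsening-upward -; clast-supported +; rootlets +; mud cracks -
(A) alone accounts for all the evidence.

A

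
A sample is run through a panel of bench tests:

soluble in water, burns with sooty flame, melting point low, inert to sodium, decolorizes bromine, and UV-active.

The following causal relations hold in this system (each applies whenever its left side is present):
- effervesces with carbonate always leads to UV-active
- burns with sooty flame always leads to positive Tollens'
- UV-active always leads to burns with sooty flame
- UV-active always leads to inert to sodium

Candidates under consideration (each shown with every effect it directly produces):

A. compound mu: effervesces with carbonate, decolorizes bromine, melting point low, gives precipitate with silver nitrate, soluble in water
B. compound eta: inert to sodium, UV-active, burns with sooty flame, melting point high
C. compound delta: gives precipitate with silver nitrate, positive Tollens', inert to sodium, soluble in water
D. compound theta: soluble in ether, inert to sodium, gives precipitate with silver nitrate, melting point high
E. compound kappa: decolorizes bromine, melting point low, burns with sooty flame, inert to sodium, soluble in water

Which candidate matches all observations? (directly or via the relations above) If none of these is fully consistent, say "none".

Per-candidate check:
(A) compound mu — soluble in water match; burns with sooty flame match (via effervesces with carbonate → UV-active → burns with sooty flame); melting point low match; inert to sodium match (via effervesces with carbonate → UV-active → inert to sodium); decolorizes bromine match; UV-active match (via effervesces with carbonate → UV-active)
(B) compound eta — soluble in water miss; burns with sooty flame match; melting point low miss; inert to sodium match; decolorizes bromine miss; UV-active match
(C) compound delta — does not account for burns with sooty flame, melting point low, decolorizes bromine, UV-active
(D) compound theta — fails on soluble in water, burns with sooty flame, melting point low, decolorizes bromine, UV-active (predicts melting point high, not melting point low)
(E) compound kappa — soluble in water match; burns with sooty flame match; melting point low match; inert to sodium match; decolorizes bromine match; UV-active miss
Only (A) is consistent with every observation.

A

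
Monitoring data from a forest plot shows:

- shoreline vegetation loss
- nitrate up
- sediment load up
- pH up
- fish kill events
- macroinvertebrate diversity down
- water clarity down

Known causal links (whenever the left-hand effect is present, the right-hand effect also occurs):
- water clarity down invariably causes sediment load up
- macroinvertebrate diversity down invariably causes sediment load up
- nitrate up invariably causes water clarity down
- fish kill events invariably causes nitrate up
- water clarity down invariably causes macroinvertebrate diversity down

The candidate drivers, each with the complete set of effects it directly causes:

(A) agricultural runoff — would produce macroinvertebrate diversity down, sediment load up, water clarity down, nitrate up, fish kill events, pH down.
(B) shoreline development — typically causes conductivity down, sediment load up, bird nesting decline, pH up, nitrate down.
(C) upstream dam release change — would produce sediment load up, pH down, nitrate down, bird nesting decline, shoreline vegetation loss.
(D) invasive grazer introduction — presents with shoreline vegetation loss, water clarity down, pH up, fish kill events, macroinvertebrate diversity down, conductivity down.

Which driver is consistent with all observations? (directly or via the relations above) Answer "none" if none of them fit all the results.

D

Per-candidate check:
(A) agricultural runoff — fails on shoreline vegetation loss, pH up (predicts pH down, not pH up)
(B) shoreline development — shoreline vegetation loss NO; nitrate up NO; sediment load up yes; pH up yes; fish kill events NO; macroinvertebrate diversity down NO; water clarity down NO
(C) upstream dam release change — shoreline vegetation loss yes; nitrate up NO; sediment load up yes; pH up NO; fish kill events NO; macroinvertebrate diversity down NO; water clarity down NO
(D) invasive grazer introduction — shoreline vegetation loss yes; nitrate up yes (through fish kill events → nitrate up); sediment load up yes (through water clarity down → sediment load up); pH up yes; fish kill events yes; macroinvertebrate diversity down yes; water clarity down yes
(D) alone accounts for all the evidence.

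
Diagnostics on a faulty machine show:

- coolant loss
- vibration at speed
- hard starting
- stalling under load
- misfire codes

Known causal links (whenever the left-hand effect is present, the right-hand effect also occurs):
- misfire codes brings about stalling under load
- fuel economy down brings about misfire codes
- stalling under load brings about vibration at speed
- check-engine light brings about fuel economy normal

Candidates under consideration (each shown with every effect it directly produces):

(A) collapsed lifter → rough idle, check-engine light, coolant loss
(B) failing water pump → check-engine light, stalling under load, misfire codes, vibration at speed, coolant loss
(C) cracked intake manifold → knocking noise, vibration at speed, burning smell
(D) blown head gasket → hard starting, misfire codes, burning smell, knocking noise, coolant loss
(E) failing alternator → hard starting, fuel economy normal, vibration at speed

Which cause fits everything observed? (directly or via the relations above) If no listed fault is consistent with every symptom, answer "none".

D

Testing each hypothesis:
(A) collapsed lifter — does not account for vibration at speed, hard starting, stalling under load, misfire codes
(B) failing water pump — coolant loss +; vibration at speed +; hard starting -; stalling under load +; misfire codes +
(C) cracked intake manifold — coolant loss -; vibration at speed +; hard starting -; stalling under load -; misfire codes -
(D) blown head gasket — accounts for every observation (vibration at speed through misfire codes → stalling under load → vibration at speed)
(E) failing alternator — does not account for coolant loss, stalling under load, misfire codes
Only (D) is consistent with every observation.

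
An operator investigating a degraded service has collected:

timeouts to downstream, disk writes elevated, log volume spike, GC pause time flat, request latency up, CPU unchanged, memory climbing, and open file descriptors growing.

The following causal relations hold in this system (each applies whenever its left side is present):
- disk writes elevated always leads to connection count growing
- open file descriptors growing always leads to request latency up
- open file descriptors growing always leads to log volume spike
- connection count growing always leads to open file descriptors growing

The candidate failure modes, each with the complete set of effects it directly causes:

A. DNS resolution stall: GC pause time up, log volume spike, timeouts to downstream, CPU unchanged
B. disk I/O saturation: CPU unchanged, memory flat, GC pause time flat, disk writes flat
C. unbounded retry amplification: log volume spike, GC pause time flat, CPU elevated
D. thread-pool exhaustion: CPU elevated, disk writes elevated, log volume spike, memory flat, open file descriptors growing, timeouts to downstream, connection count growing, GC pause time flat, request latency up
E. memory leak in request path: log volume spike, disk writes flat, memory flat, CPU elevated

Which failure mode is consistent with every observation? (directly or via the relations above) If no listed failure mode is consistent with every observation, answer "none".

none

For each candidate, compare predicted effects to what was observed:
(A) DNS resolution stall — timeouts to downstream ✓; disk writes elevated ✗; log volume spike ✓; GC pause time flat ✗; request latency up ✗; CPU unchanged ✓; memory climbing ✗; open file descriptors growing ✗
(B) disk I/O saturation — timeouts to downstream ✗; disk writes elevated ✗; log volume spike ✗; GC pause time flat ✓; request latency up ✗; CPU unchanged ✓; memory climbing ✗; open file descriptors growing ✗
(C) unbounded retry amplification — timeouts to downstream ✗; disk writes elevated ✗; log volume spike ✓; GC pause time flat ✓; request latency up ✗; CPU unchanged ✗; memory climbing ✗; open file descriptors growing ✗
(D) thread-pool exhaustion — timeouts to downstream ✓; disk writes elevated ✓; log volume spike ✓; GC pause time flat ✓; request latency up ✓; CPU unchanged ✗; memory climbing ✗; open file descriptors growing ✓
(E) memory leak in request path — timeouts to downstream ✗; disk writes elevated ✗; log volume spike ✓; GC pause time flat ✗; request latency up ✗; CPU unchanged ✗; memory climbing ✗; open file descriptors growing ✗
None of the listed candidates fits everything.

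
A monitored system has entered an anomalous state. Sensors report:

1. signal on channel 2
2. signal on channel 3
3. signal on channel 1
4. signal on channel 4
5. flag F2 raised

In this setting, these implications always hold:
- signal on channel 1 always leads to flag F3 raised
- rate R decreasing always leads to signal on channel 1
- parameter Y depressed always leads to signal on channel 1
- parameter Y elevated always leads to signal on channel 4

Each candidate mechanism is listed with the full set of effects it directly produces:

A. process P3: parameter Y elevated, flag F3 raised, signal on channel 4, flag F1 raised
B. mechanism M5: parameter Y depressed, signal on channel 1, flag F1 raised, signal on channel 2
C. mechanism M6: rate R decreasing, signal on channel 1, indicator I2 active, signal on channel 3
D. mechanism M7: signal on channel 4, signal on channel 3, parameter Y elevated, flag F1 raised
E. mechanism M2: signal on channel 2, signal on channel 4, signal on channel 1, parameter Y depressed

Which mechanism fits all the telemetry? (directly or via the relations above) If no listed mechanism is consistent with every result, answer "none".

For each candidate, compare predicted effects to what was observed:
(A) process P3 — signal on channel 2 miss; signal on channel 3 miss; signal on channel 1 miss; signal on channel 4 match; flag F2 raised miss
(B) mechanism M5 — signal on channel 2 match; signal on channel 3 miss; signal on channel 1 match; signal on channel 4 miss; flag F2 raised miss
(C) mechanism M6 — signal on channel 2 miss; signal on channel 3 match; signal on channel 1 match; signal on channel 4 miss; flag F2 raised miss
(D) mechanism M7 — signal on channel 2 miss; signal on channel 3 match; signal on channel 1 miss; signal on channel 4 match; flag F2 raised miss
(E) mechanism M2 — does not account for signal on channel 3, flag F2 raised
Every candidate fails on at least one observation.

none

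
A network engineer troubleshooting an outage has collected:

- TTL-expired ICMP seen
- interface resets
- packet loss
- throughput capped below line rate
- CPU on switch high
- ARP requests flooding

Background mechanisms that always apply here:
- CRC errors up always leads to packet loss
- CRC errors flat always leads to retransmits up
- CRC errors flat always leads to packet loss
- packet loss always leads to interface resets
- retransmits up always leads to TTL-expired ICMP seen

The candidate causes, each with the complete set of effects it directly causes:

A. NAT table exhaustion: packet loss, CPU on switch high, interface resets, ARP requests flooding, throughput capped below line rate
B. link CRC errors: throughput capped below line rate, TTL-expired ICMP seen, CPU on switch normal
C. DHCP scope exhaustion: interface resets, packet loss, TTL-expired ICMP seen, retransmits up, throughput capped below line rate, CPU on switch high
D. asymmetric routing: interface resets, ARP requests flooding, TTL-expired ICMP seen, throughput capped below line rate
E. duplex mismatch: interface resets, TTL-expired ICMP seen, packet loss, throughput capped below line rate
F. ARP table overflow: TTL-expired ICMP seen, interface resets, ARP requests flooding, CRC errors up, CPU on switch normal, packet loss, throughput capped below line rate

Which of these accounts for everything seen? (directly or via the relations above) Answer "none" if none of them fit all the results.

none

For each candidate, compare predicted effects to what was observed:
(A) NAT table exhaustion — does not account for TTL-expired ICMP seen
(B) link CRC errors — fails on interface resets, packet loss, CPU on switch high, ARP requests flooding (predicts CPU on switch normal, not CPU on switch high)
(C) DHCP scope exhaustion — TTL-expired ICMP seen match; interface resets match; packet loss match; throughput capped below line rate match; CPU on switch high match; ARP requests flooding miss
(D) asymmetric routing — TTL-expired ICMP seen match; interface resets match; packet loss miss; throughput capped below line rate match; CPU on switch high miss; ARP requests flooding match
(E) duplex mismatch — does not account for CPU on switch high, ARP requests flooding
(F) ARP table overflow — TTL-expired ICMP seen match; interface resets match; packet loss match; throughput capped below line rate match; CPU on switch high miss; ARP requests flooding match
None of the listed candidates fits everything.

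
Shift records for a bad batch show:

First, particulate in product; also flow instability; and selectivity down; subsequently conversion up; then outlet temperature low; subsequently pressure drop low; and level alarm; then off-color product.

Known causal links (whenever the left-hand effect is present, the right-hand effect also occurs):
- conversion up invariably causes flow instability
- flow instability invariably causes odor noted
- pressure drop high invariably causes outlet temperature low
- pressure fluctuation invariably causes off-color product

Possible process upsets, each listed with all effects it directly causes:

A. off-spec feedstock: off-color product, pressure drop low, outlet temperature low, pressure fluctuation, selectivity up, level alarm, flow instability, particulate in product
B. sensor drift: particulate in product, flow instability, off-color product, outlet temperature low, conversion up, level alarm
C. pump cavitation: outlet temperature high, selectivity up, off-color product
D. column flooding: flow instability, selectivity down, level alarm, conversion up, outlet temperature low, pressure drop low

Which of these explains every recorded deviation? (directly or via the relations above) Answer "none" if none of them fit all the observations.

Testing each hypothesis:
(A) off-spec feedstock — fails on selectivity down, conversion up (predicts selectivity up, not selectivity down)
(B) sensor drift — does not account for selectivity down, pressure drop low
(C) pump cavitation — fails on particulate in product, flow instability, selectivity down, conversion up, outlet temperature low, pressure drop low, level alarm (predicts selectivity up, not selectivity down; predicts outlet temperature high, not outlet temperature low)
(D) column flooding — does not account for particulate in product, off-color product
Every candidate fails on at least one observation.

none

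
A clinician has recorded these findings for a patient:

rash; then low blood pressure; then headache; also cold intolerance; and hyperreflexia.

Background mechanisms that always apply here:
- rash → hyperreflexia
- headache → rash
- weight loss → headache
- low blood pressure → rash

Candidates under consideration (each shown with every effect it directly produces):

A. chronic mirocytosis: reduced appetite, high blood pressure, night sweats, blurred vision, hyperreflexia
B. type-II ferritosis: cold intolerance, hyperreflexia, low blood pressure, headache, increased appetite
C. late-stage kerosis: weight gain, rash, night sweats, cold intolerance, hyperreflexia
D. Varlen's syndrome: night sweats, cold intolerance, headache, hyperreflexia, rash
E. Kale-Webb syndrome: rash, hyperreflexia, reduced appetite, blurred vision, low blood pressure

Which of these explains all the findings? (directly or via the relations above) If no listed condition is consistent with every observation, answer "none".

Checking each candidate against the observations:
(A) chronic mirocytosis — fails on rash, low blood pressure, headache, cold intolerance (predicts high blood pressure, not low blood pressure)
(B) type-II ferritosis — accounts for every observation (rash by low blood pressure → rash)
(C) late-stage kerosis — does not account for low blood pressure, headache
(D) Varlen's syndrome — rash yes; low blood pressure NO; headache yes; cold intolerance yes; hyperreflexia yes
(E) Kale-Webb syndrome — does not account for headache, cold intolerance
(B) is the only candidate with no mismatches.

B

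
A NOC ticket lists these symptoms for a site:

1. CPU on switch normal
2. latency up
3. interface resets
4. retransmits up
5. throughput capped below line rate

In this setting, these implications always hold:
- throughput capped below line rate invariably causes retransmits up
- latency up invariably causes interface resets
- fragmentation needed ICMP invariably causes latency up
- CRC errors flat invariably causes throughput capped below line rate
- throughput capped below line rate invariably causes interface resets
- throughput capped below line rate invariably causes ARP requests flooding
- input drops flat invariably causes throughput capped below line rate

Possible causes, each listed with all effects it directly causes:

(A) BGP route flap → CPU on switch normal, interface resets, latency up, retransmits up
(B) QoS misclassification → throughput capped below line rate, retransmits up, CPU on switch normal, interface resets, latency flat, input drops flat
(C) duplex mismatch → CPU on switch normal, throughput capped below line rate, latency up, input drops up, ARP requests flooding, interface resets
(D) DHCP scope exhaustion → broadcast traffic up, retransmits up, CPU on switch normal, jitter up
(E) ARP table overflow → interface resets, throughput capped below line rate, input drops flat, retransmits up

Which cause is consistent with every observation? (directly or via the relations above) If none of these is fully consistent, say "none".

C

Per-candidate check:
(A) BGP route flap — CPU on switch normal match; latency up match; interface resets match; retransmits up match; throughput capped below line rate miss
(B) QoS misclassification — CPU on switch normal match; latency up miss; interface resets match; retransmits up match; throughput capped below line rate match
(C) duplex mismatch — accounts for every observation (retransmits up by throughput capped below line rate → retransmits up)
(D) DHCP scope exhaustion — does not account for latency up, interface resets, throughput capped below line rate
(E) ARP table overflow — CPU on switch normal miss; latency up miss; interface resets match; retransmits up match; throughput capped below line rate match
(C) is the only candidate with no mismatches.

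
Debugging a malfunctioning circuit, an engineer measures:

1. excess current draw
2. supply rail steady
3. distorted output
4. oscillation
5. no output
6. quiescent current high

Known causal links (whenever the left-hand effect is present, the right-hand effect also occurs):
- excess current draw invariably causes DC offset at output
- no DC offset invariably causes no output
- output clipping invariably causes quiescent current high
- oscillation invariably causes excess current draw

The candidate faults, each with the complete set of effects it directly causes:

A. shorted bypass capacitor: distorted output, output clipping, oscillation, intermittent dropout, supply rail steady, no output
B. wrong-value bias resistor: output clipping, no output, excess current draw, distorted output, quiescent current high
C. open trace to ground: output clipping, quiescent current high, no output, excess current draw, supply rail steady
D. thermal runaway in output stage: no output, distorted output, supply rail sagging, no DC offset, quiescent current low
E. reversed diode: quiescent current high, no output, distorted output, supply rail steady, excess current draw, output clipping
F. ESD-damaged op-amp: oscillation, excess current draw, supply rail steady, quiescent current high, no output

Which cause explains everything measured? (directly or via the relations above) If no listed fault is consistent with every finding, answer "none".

A

Per-candidate check:
(A) shorted bypass capacitor — accounts for every observation (excess current draw by oscillation → excess current draw)
(B) wrong-value bias resistor — excess current draw match; supply rail steady miss; distorted output match; oscillation miss; no output match; quiescent current high match
(C) open trace to ground — excess current draw match; supply rail steady match; distorted output miss; oscillation miss; no output match; quiescent current high match
(D) thermal runaway in output stage — excess current draw miss; supply rail steady miss; distorted output match; oscillation miss; no output match; quiescent current high miss
(E) reversed diode — excess current draw match; supply rail steady match; distorted output match; oscillation miss; no output match; quiescent current high match
(F) ESD-damaged op-amp — excess current draw match; supply rail steady match; distorted output miss; oscillation match; no output match; quiescent current high match
Only (A) is consistent with every observation.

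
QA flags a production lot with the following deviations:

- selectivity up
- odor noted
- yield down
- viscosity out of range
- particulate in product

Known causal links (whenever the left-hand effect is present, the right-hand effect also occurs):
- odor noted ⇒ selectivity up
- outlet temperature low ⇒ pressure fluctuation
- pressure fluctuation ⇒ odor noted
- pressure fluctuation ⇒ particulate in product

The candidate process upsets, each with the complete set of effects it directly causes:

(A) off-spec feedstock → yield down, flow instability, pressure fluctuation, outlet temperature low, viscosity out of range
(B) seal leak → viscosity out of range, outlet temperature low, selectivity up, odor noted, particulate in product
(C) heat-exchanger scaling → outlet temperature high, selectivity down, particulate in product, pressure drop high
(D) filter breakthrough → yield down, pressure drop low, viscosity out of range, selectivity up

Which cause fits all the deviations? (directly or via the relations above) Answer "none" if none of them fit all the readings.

Testing each hypothesis:
(A) off-spec feedstock — accounts for every observation (selectivity up by pressure fluctuation → odor noted → selectivity up)
(B) seal leak — selectivity up yes; odor noted yes; yield down NO; viscosity out of range yes; particulate in product yes
(C) heat-exchanger scaling — selectivity up NO; odor noted NO; yield down NO; viscosity out of range NO; particulate in product yes
(D) filter breakthrough — selectivity up yes; odor noted NO; yield down yes; viscosity out of range yes; particulate in product NO
(A) is the only candidate with no mismatches.

A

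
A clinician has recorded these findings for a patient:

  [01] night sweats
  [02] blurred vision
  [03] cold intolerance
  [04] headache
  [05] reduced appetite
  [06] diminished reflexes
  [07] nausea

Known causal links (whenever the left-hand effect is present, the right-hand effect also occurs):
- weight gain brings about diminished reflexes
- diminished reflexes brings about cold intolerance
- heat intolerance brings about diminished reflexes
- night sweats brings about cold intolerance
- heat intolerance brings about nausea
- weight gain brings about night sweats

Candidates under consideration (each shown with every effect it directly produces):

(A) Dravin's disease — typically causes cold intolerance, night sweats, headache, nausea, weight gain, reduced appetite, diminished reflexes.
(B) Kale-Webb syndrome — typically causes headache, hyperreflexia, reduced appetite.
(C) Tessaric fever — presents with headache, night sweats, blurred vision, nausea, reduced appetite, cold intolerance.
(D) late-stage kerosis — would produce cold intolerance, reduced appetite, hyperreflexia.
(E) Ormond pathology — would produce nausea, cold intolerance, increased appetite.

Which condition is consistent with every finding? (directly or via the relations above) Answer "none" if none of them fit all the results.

none

Checking each candidate against the observations:
(A) Dravin's disease — night sweats match; blurred vision miss; cold intolerance match; headache match; reduced appetite match; diminished reflexes match; nausea match
(B) Kale-Webb syndrome — night sweats miss; blurred vision miss; cold intolerance miss; headache match; reduced appetite match; diminished reflexes miss; nausea miss
(C) Tessaric fever — does not account for diminished reflexes
(D) late-stage kerosis — night sweats miss; blurred vision miss; cold intolerance match; headache miss; reduced appetite match; diminished reflexes miss; nausea miss
(E) Ormond pathology — fails on night sweats, blurred vision, headache, reduced appetite, diminished reflexes (predicts increased appetite, not reduced appetite)
Every candidate fails on at least one observation.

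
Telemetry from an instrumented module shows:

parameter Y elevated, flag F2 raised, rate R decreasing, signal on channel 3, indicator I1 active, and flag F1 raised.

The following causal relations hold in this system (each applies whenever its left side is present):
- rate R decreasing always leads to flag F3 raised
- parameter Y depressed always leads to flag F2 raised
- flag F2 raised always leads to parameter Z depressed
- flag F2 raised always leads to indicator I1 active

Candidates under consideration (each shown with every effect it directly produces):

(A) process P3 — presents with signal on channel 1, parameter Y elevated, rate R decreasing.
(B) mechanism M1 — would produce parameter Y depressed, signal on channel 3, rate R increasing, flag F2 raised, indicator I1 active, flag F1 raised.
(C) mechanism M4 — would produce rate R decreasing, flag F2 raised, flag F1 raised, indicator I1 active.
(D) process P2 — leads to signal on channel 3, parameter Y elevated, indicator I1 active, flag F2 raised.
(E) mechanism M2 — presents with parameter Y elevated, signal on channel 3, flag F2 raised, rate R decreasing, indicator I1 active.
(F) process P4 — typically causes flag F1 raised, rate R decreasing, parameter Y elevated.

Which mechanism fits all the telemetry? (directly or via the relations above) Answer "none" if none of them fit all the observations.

none

Checking each candidate against the observations:
(A) process P3 — parameter Y elevated ✓; flag F2 raised ✗; rate R decreasing ✓; signal on channel 3 ✗; indicator I1 active ✗; flag F1 raised ✗
(B) mechanism M1 — parameter Y elevated ✗; flag F2 raised ✓; rate R decreasing ✗; signal on channel 3 ✓; indicator I1 active ✓; flag F1 raised ✓
(C) mechanism M4 — parameter Y elevated ✗; flag F2 raised ✓; rate R decreasing ✓; signal on channel 3 ✗; indicator I1 active ✓; flag F1 raised ✓
(D) process P2 — does not account for rate R decreasing, flag F1 raised
(E) mechanism M2 — does not account for flag F1 raised
(F) process P4 — parameter Y elevated ✓; flag F2 raised ✗; rate R decreasing ✓; signal on channel 3 ✗; indicator I1 active ✗; flag F1 raised ✓
No candidate is consistent with all observations.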